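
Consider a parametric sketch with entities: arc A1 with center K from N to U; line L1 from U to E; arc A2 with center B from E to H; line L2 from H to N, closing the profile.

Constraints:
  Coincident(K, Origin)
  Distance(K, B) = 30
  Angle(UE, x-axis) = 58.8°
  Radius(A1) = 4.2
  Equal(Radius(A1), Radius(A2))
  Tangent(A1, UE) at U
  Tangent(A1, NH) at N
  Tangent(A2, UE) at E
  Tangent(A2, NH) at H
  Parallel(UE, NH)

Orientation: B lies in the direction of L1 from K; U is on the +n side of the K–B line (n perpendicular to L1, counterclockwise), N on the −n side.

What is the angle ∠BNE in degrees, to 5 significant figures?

7.6726°

The slot axis is L1's direction at 58.8°, so u = (cos 58.8°, sin 58.8°) = (0.51803, 0.85536) and n = (−sin 58.8°, cos 58.8°) = (-0.85536, 0.51803). K is at the origin and B lies 30.0 along u from K, so B = 30.0·u = (15.541, 25.661). Tangency of A1 to both parallel lines with radius 4.2 puts U and N at K ± 4.2·n: U = (-3.5925, 2.1757), N = (3.5925, -2.1757). Equal radii place E and H the same way about B: E = B + 4.2·n = (11.948, 27.837), H = B − 4.2·n = (19.133, 23.485). Then cos ∠BNE = NB·NE / (|NB||NE|), giving 7.6726°.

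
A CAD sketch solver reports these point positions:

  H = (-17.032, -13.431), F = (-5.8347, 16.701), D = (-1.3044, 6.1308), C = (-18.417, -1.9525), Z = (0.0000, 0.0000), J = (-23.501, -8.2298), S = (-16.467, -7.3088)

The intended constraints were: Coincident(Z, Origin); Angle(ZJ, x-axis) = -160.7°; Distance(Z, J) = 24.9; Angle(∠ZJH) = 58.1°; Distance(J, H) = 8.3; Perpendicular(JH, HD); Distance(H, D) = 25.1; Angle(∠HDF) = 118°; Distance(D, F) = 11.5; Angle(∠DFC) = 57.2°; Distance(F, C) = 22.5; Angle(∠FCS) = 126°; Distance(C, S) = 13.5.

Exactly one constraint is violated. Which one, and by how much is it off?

Distance(C, S) = 13.5 — off by 7.80.

Z = (0.00, 0.00) ✓; ZJ at -160.7° ✓; |ZJ| = 24.90 ✓; ∠ZJH = 58.10° ✓; |JH| = 8.301 ✓; ∠(JH, HD) = 90.00° ✓; |HD| = 25.10 ✓; ∠HDF = 118.0° ✓; |DF| = 11.50 ✓; ∠DFC = 57.20° ✓; |FC| = 22.50 ✓; ∠FCS = 126.0° ✓; |CS| = 5.700 ✗.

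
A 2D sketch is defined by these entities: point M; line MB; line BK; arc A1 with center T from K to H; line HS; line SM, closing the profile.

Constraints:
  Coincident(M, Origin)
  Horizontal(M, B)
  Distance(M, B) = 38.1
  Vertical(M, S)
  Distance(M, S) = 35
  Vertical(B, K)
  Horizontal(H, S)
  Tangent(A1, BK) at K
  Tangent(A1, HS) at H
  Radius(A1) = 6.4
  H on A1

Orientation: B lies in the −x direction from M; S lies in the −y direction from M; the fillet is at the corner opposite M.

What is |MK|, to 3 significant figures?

47.6

M is at the origin; MB is horizontal with |MB| = 38.1 and B on the −x side, so B = (-38.1, 0.00). MS is vertical with |MS| = 35.0 and S on the −y side, so S = (0.00, -35.0). The virtual corner opposite M is at (-38.1, -35.0). Since A1 is tangent to BK there, TK ⟂ BK and A1 meets HS tangentially, so TH is at right angles to HS, with radius 6.4, so the center T sits 6.4 in from both sides at T = (-31.7, -28.6). That places the tangent points at K = (-38.1, -28.6) on BK and H = (-31.7, -35.0) on HS. Then |MK| = |K − M| = 47.6.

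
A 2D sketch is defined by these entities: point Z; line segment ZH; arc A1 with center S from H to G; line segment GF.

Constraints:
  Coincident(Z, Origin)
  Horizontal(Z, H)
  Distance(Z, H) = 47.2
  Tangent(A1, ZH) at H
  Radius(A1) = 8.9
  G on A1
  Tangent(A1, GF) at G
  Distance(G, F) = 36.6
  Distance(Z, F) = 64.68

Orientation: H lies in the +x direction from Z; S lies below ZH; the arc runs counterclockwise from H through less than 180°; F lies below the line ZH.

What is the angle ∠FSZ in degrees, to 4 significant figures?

97.27°

Z is at the origin; Z and H share the same y with |ZH| = 47.2 and H on the +x side, so H = (47.20, 0.000). A1 meets ZH tangentially, so SH is at right angles to ZH, so S = H + (0, -8.9) = (47.20, -8.900). Since SG ⟂ GF (tangency), |SF| = √(8.9² + 36.6²) = 37.67 regardless of where G sits on A1. So F lies on both circle(Z, 64.68) and circle(S, 37.67); the below-ZH intersection is F = (44.96, -46.50). G is the foot of the tangent from F: G = (38.44, -10.48).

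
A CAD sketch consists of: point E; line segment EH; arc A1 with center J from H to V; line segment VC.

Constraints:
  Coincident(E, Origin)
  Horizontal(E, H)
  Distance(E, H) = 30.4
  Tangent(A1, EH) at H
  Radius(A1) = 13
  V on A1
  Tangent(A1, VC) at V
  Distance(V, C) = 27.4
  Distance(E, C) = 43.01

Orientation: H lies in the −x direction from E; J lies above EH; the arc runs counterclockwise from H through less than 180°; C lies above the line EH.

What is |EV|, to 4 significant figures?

21.40

Checks: E = (0.00, 0.00) ✓; |JV| = 13.00 ✓; ∠(JV, VC) = 90.00° ✓; |VC| = 27.40 ✓; |EC| = 43.01 ✓.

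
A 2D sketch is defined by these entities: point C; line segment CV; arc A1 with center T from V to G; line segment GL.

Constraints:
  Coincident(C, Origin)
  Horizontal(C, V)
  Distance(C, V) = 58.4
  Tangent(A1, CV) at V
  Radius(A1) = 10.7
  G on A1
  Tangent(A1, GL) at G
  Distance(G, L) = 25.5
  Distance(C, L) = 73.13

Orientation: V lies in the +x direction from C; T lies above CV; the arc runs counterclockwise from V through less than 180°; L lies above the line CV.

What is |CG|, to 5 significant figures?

70.050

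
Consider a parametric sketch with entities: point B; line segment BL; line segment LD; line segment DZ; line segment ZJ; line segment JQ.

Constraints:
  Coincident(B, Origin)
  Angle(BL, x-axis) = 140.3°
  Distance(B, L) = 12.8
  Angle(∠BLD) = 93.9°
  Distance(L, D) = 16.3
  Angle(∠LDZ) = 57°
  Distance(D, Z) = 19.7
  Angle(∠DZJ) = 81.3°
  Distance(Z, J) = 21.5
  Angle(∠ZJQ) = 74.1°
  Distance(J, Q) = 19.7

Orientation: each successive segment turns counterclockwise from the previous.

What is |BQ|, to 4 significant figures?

22.24

B is at the origin; BL runs at 140.3° with length 12.8, so L = (-9.848, 8.176). ∠BLD = 93.9° gives LD at -133.6° from the x-axis; with |LD| = 16.3, D = (-21.09, -3.628). ∠LDZ = 57.0° gives DZ at -10.60° from the x-axis; with |DZ| = 19.7, Z = (-1.725, -7.252). ∠DZJ = 81.3° gives ZJ at 88.10° from the x-axis; with |ZJ| = 21.5, J = (-1.012, 14.24). ∠ZJQ = 74.1° gives JQ at -166.0° from the x-axis; with |JQ| = 19.7, Q = (-20.13, 9.471). Then |BQ| = |Q − B| = 22.24.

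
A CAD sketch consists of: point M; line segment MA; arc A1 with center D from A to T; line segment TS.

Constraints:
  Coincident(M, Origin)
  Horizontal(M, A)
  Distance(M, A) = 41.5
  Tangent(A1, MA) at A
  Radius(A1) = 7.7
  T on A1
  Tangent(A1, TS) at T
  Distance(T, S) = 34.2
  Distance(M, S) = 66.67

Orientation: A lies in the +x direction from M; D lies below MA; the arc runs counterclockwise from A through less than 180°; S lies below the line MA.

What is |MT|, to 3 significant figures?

36.8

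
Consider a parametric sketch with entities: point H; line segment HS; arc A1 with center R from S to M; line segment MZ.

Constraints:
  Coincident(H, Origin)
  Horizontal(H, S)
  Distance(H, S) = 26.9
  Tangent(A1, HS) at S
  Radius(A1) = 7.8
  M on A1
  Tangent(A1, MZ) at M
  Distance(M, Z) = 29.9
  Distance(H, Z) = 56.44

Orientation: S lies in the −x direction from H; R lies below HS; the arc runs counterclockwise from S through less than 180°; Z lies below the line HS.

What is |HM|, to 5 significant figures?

34.202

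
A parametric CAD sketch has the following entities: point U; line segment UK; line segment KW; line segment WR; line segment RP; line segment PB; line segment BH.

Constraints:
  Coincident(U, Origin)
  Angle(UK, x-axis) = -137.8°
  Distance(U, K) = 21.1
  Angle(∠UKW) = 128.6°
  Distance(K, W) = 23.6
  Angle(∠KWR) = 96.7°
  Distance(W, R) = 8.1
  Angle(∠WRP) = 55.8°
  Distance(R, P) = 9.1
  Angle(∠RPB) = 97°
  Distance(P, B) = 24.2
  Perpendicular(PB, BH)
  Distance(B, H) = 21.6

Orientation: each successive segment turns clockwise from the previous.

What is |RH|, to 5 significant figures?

28.258

U is at the origin; UK runs at -137.8° with length 21.1, so K = (-15.631, -14.173). ∠UKW = 128.6° gives KW at 170.80° from the x-axis; with |KW| = 23.6, W = (-38.927, -10.400). ∠KWR = 96.7° gives WR at 87.500° from the x-axis; with |WR| = 8.1, R = (-38.574, -2.3078). ∠WRP = 55.8° gives RP at -36.700° from the x-axis; with |RP| = 9.1, P = (-31.278, -7.7462). ∠RPB = 97.0° gives PB at -119.70° from the x-axis; with |PB| = 24.2, B = (-43.268, -28.767). The perpendicularity gives BH at right angles to PB, so BH runs at 150.30°; with |BH| = 21.6, H = (-62.030, -18.065). Then |RH| = |H − R| = 28.258.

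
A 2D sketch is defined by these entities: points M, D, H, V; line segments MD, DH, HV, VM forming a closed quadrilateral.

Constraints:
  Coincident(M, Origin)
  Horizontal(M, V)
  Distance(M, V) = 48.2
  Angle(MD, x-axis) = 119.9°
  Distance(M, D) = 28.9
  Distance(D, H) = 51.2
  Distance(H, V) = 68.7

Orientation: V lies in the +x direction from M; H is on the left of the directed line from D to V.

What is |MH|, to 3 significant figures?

65.9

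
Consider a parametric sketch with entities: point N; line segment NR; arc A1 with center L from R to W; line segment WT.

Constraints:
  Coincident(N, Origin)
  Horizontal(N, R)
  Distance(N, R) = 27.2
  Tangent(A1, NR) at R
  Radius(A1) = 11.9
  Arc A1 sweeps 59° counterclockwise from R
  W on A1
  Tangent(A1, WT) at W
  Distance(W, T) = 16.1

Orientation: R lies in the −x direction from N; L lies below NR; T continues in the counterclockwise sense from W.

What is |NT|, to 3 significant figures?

49.7

N is at the origin; N and R share the same y with |NR| = 27.2 and R on the −x side, so R = (-27.2, 0.00). The tangent condition forces LR to be normal to NR, so L = R + (0, -11.9) = (-27.2, -11.9). On A1, R sits at bearing 90° from L; a 59° counterclockwise sweep puts W at bearing 149°, so W = L + 11.9·(cos 149°, sin 149°) = (-37.4, -5.77). Since A1 is tangent to WT there, LW ⟂ WT, so WT runs along (−sin 149°, cos 149°); with |WT| = 16.1, T = (-45.7, -19.6). Then |NT| = |T − N| = 49.7.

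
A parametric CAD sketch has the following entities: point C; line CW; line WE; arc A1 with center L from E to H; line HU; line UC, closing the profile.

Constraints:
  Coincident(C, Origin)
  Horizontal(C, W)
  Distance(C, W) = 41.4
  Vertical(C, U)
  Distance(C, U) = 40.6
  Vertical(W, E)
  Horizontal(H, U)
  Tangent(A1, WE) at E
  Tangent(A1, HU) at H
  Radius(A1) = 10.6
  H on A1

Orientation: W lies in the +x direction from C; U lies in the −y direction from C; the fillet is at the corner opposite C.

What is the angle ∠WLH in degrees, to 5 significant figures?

160.54°

C is at the origin; C and W share the same y with |CW| = 41.4 and W on the +x side, so W = (41.400, 0.0000). CU is vertical with |CU| = 40.6 and U on the −y side, so U = (0.0000, -40.600). The virtual corner opposite C is at (41.400, -40.600). The tangent condition forces LE to be normal to WE and A1 meets HU tangentially, so LH is at right angles to HU, with radius 10.6, so the center L sits 10.6 in from both sides at L = (30.800, -30.000). That places the tangent points at E = (41.400, -30.000) on WE and H = (30.800, -40.600) on HU. Then cos ∠WLH = LW·LH / (|LW||LH|), giving 160.54°.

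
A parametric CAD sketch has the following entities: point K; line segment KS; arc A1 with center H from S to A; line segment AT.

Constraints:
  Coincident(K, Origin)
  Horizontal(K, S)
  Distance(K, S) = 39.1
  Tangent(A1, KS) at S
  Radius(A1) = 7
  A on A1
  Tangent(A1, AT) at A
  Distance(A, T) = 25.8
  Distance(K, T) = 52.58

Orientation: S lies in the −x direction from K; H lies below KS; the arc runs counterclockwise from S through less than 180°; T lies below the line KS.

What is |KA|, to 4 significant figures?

46.72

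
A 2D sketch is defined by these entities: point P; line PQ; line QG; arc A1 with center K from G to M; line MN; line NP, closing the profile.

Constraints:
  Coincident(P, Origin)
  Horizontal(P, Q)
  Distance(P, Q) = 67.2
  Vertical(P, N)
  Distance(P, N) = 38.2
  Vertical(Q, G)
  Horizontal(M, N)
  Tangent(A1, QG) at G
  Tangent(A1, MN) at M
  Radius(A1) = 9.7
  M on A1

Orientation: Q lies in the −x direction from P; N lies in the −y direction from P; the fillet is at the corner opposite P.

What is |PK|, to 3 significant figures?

64.2

P is at the origin; PQ is horizontal with |PQ| = 67.2 and Q on the −x side, so Q = (-67.2, 0.00). P and N share the same x with |PN| = 38.2 and N on the −y side, so N = (0.00, -38.2). The virtual corner opposite P is at (-67.2, -38.2). The tangent condition forces KG to be normal to QG and since A1 is tangent to MN there, KM ⟂ MN, with radius 9.7, so the center K sits 9.7 in from both sides at K = (-57.5, -28.5). Then |PK| = |K − P| = 64.2.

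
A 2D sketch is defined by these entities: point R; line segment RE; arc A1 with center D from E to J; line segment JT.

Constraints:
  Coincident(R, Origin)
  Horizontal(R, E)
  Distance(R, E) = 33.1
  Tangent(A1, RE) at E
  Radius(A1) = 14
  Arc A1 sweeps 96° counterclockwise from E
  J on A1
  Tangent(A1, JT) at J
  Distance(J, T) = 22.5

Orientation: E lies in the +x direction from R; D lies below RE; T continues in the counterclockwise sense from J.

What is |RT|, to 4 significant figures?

43.54

R is at the origin; R and E share the same y with |RE| = 33.1 and E on the +x side, so E = (33.10, 0.000). The tangent condition forces DE to be normal to RE, so D = E + (0, -14) = (33.10, -14.00). On A1, E sits at bearing 90° from D; a 96° counterclockwise sweep puts J at bearing 186°, so J = D + 14.0·(cos 186°, sin 186°) = (19.18, -15.46). Since A1 is tangent to JT there, DJ ⟂ JT, so JT runs along (−sin 186°, cos 186°); with |JT| = 22.5, T = (21.53, -37.84). Then |RT| = |T − R| = 43.54.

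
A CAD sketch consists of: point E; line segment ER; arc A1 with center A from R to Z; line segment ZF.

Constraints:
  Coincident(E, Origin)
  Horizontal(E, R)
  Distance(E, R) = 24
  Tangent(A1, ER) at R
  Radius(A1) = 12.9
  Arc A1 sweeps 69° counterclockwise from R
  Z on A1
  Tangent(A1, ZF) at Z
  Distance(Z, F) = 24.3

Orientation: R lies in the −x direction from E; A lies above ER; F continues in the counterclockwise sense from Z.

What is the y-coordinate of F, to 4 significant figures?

30.96

E is at the origin; ER is horizontal with |ER| = 24.0 and R on the −x side, so R = (-24.00, 0.000). Tangency of A1 to ER means the radius AR is perpendicular to ER, so A = R + (0, 12.9) = (-24.00, 12.90). On A1, R sits at bearing -90° from A; a 69° counterclockwise sweep puts Z at bearing -21°, so Z = A + 12.9·(cos -21°, sin -21°) = (-11.96, 8.277). Since A1 is tangent to ZF there, AZ ⟂ ZF, so ZF runs along (−sin -21°, cos -21°); with |ZF| = 24.3, F = (-3.248, 30.96). So F.y = 30.96.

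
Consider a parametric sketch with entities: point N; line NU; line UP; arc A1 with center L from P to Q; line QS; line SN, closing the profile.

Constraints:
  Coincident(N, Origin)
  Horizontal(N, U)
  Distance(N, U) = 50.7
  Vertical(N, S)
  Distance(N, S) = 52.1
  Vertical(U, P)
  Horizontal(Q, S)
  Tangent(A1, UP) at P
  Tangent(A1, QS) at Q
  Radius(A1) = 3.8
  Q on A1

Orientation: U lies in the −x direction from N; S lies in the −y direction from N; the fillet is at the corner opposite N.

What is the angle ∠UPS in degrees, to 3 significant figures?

94.3°

N is at the origin; N and U share the same y with |NU| = 50.7 and U on the −x side, so U = (-50.7, 0.00). N and S share the same x with |NS| = 52.1 and S on the −y side, so S = (0.00, -52.1). The virtual corner opposite N is at (-50.7, -52.1). A1 meets UP tangentially, so LP is at right angles to UP and the tangent condition forces LQ to be normal to QS, with radius 3.8, so the center L sits 3.8 in from both sides at L = (-46.9, -48.3). That places the tangent points at P = (-50.7, -48.3) on UP and Q = (-46.9, -52.1) on QS. Then cos ∠UPS = PU·PS / (|PU||PS|), giving 94.3°.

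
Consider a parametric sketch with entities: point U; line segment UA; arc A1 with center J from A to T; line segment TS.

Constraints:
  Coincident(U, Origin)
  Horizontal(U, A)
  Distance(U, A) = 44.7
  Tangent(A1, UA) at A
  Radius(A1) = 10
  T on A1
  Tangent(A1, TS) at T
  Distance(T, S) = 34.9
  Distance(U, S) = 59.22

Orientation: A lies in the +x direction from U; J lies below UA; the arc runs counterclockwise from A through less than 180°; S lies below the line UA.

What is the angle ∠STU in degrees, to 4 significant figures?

112.3°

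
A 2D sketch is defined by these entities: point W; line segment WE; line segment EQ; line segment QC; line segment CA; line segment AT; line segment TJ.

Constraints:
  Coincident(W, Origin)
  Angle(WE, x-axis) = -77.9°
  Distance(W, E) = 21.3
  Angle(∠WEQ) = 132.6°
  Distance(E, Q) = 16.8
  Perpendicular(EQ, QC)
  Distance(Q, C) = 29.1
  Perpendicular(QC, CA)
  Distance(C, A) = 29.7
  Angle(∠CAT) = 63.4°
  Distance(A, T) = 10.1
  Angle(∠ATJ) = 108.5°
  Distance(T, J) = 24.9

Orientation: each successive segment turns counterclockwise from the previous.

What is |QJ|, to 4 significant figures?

23.58

W is at the origin; WE runs at -77.9° with length 21.3, so E = (4.465, -20.83). ∠WEQ = 132.6° gives EQ at -30.50° from the x-axis; with |EQ| = 16.8, Q = (18.94, -29.35). EQ is perpendicular to QC, so QC runs at 59.50°; with |QC| = 29.1, C = (33.71, -4.280). The perpendicularity gives CA at right angles to QC, so CA runs at 149.5°; with |CA| = 29.7, A = (8.119, 10.79). ∠CAT = 63.4° gives AT at -93.90° from the x-axis; with |AT| = 10.1, T = (7.432, 0.7173). ∠ATJ = 108.5° gives TJ at -22.40° from the x-axis; with |TJ| = 24.9, J = (30.45, -8.771). Then |QJ| = |J − Q| = 23.58.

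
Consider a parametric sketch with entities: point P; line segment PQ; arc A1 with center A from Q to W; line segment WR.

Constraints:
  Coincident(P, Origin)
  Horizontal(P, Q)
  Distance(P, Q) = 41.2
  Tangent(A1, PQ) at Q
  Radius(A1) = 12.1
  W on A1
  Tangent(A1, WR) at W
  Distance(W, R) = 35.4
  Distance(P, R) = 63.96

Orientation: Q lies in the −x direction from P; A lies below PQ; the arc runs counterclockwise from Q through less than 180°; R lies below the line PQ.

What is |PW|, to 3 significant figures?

55.0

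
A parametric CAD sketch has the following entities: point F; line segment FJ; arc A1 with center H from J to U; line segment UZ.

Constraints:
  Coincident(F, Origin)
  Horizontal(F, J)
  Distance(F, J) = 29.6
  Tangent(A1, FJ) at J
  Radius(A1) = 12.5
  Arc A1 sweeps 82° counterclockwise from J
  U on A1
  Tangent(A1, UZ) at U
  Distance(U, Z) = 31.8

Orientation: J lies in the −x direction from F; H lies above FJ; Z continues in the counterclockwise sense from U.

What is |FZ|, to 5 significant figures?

44.146

F is at the origin; FJ is horizontal with |FJ| = 29.6 and J on the −x side, so J = (-29.600, 0.0000). A1 meets FJ tangentially, so HJ is at right angles to FJ, so H = J + (0, 12.5) = (-29.600, 12.500). On A1, J sits at bearing -90° from H; an 82° counterclockwise sweep puts U at bearing -8°, so U = H + 12.5·(cos -8°, sin -8°) = (-17.222, 10.760). Since A1 is tangent to UZ there, HU ⟂ UZ, so UZ runs along (−sin -8°, cos -8°); with |UZ| = 31.8, Z = (-12.796, 42.251). Then |FZ| = |Z − F| = 44.146.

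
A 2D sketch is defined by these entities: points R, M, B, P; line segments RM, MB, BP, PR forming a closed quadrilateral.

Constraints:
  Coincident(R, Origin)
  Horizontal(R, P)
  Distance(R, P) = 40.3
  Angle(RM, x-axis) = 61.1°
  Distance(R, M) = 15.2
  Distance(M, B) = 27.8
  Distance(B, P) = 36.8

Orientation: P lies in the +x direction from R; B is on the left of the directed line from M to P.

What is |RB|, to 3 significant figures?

42.7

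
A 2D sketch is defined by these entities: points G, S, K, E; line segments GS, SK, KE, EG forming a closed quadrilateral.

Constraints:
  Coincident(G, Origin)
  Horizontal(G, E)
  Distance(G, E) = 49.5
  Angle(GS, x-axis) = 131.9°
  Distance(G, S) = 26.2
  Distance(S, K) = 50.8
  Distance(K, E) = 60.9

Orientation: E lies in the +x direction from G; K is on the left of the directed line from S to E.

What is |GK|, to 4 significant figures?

57.17

G is at the origin; G and E share the same y with |GE| = 49.5 and E in +x, so E = (49.5, 0). GS runs at 131.9° with |GS| = 26.2, so S = (-17.50, 19.50). K is determined by |SK| = 50.8 and |KE| = 60.9 together: it lies at the intersection of circle(S, 50.8) and circle(E, 60.9). With |SE| = 69.78, the foot of the radical line on SE is 26.80 from S and the perpendicular offset is √(50.8² − 26.80²) = 43.15. Taking the left-of-SE solution: K = (20.30, 53.44).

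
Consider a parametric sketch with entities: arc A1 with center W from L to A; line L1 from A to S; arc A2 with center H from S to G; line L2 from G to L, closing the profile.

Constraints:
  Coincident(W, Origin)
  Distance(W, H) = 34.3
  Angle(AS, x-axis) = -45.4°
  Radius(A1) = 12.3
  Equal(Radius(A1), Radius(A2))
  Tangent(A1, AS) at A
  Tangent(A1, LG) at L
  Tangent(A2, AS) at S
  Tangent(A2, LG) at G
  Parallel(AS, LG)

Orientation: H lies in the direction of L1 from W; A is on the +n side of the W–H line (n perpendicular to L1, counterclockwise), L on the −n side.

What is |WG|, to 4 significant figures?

36.44

The slot axis is L1's direction at -45.4°, so u = (cos -45.4°, sin -45.4°) = (0.7022, -0.7120) and n = (−sin -45.4°, cos -45.4°) = (0.7120, 0.7022). W is at the origin and H lies 34.3 along u from W, so H = 34.3·u = (24.08, -24.42). Tangency of A1 to both parallel lines with radius 12.3 puts A and L at W ± 12.3·n: A = (8.758, 8.636), L = (-8.758, -8.636). Equal radii place S and G the same way about H: S = H + 12.3·n = (32.84, -15.79), G = H − 12.3·n = (15.33, -33.06). Then |WG| = |G − W| = 36.44.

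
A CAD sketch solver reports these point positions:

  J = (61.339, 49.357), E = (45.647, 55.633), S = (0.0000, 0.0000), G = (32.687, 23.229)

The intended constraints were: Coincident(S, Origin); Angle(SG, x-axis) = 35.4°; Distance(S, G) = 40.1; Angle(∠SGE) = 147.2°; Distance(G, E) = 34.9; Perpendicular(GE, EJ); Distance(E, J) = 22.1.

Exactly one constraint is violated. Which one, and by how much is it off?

Distance(E, J) = 22.1 — off by 5.20.

S = (0.00, 0.00) ✓; SG at 35.40° ✓; |SG| = 40.10 ✓; ∠SGE = 147.2° ✓; |GE| = 34.90 ✓; ∠(GE, EJ) = 90.00° ✓; |EJ| = 16.90 ✗.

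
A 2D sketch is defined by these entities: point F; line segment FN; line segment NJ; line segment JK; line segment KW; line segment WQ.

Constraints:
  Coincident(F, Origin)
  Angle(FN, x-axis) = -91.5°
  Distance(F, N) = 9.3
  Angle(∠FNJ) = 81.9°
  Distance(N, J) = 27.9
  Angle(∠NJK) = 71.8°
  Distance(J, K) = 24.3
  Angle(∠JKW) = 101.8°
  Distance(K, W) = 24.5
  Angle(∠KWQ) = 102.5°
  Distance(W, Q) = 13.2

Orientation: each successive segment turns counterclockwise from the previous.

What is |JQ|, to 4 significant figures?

34.11

F is at the origin; FN runs at -91.5° with length 9.3, so N = (-0.2434, -9.297). ∠FNJ = 81.9° gives NJ at 6.600° from the x-axis; with |NJ| = 27.9, J = (27.47, -6.090). ∠NJK = 71.8° gives JK at 114.8° from the x-axis; with |JK| = 24.3, K = (17.28, 15.97). ∠JKW = 101.8° gives KW at -167.0° from the x-axis; with |KW| = 24.5, W = (-6.593, 10.46). ∠KWQ = 102.5° gives WQ at -89.50° from the x-axis; with |WQ| = 13.2, Q = (-6.478, -2.742). Then |JQ| = |Q − J| = 34.11.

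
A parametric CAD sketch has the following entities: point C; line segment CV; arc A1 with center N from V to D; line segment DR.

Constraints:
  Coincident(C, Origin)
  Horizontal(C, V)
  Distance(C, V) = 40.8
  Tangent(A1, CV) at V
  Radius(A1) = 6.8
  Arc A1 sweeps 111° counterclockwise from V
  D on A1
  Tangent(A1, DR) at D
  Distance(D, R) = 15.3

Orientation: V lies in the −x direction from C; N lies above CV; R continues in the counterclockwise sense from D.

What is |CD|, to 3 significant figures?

35.7

Tangency of A1 to CV means the radius NV is perpendicular to CV, so N = V + (0, 6.8) = (-40.8, 6.80). On A1, V sits at bearing -90° from N; a 111° counterclockwise sweep puts D at bearing 21°, so D = N + 6.8·(cos 21°, sin 21°) = (-34.5, 9.24). Then |CD| = |D − C| = 35.7.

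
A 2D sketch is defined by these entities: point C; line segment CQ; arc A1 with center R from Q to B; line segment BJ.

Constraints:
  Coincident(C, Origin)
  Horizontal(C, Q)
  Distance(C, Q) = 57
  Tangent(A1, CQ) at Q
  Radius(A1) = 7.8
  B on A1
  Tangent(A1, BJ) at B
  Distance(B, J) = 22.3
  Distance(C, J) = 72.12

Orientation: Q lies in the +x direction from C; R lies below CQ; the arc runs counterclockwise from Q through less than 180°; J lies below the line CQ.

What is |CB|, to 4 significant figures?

52.70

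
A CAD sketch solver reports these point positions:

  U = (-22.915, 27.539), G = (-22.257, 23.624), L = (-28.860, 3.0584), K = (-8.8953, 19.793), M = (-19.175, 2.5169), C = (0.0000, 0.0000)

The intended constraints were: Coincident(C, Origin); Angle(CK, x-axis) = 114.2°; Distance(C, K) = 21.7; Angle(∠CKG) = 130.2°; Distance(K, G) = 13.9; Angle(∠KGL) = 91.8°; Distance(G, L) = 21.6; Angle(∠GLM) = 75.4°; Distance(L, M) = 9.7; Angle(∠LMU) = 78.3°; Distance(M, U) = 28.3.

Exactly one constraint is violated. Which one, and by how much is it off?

Distance(M, U) = 28.3 — off by 3.00.

C = (0.00, 0.00) ✓; CK at 114.2° ✓; |CK| = 21.70 ✓; ∠CKG = 130.2° ✓; |KG| = 13.90 ✓; ∠KGL = 91.80° ✓; |GL| = 21.60 ✓; ∠GLM = 75.40° ✓; |LM| = 9.700 ✓; ∠LMU = 78.30° ✓; |MU| = 25.30 ✗.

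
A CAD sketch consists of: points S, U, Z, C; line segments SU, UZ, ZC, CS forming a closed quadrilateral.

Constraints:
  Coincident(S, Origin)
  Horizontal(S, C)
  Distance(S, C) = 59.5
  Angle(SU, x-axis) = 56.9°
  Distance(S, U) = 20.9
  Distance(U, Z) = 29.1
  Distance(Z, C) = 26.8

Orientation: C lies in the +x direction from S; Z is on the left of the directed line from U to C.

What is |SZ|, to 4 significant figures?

44.67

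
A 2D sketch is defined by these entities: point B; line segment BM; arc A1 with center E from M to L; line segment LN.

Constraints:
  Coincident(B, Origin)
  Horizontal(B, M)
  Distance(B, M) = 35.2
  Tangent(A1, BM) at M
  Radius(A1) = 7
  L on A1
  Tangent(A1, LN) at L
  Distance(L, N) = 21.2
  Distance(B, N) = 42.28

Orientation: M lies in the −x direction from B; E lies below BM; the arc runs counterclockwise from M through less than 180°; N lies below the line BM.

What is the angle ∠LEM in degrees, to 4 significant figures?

119.5°

Checks: |EL| = 7.000 ✓; ∠(EL, LN) = 90.00° ✓; |LN| = 21.20 ✓; |BN| = 42.28 ✓.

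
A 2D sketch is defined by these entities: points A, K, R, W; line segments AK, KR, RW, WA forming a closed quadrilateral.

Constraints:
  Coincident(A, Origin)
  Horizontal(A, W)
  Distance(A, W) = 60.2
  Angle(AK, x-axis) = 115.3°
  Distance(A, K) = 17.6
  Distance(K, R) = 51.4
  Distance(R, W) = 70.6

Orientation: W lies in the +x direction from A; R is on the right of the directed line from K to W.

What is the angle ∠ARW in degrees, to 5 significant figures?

58.462°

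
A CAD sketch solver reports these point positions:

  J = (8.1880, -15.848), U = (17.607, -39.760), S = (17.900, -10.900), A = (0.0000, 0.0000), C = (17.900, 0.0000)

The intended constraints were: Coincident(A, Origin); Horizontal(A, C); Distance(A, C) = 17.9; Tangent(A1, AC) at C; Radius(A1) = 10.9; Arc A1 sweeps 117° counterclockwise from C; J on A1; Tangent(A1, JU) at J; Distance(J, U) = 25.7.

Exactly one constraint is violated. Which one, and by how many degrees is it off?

Tangent(A1, JU) at J — off by 5.50°.

A = (0.00, 0.00) ✓; A.y = 0.00, C.y = 0.00 ✓; |AC| = 17.90 ✓; ∠(SC, CA) = 90.00° ✓; |SC| = 10.90 ✓; bearing(S→J) − bearing(S→C) = 117.0° ✓; |SJ| = 10.90 ✓; ∠(SJ, JU) = 95.50° ✗; |JU| = 25.70 ✓.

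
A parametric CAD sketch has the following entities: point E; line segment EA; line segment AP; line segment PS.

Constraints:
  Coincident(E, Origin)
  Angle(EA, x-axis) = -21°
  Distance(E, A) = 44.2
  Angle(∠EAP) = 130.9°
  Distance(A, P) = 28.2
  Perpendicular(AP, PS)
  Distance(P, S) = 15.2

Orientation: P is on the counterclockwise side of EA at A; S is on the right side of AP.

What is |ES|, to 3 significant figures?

75.0

E is at the origin; EA runs at -21.0° with length 44.2, so A = 44.2·(cos -21.0°, sin -21.0°) = (41.3, -15.8). ∠EAP = 130.9°, so AP runs at -21.0° + (180° − 130.9°) = 28.1° from the x-axis; with |AP| = 28.2, P = A + 28.2·(cos 28.1°, sin 28.1°) = (66.1, -2.56). AP is perpendicular to PS; with |PS| = 15.2 on the right of AP, S = P + 15.2·(0.471, -0.882) = (73.3, -16.0). Then |ES| = |S − E| = 75.0.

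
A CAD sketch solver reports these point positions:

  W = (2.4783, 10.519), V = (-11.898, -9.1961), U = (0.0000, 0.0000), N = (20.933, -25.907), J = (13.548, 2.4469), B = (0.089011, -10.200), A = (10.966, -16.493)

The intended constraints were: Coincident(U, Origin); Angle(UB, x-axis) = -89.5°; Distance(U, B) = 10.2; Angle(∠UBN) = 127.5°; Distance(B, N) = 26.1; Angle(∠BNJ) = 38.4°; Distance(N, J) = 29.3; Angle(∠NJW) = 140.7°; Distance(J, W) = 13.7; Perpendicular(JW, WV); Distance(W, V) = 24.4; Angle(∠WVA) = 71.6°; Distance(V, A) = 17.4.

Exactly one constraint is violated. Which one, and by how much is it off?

Distance(V, A) = 17.4 — off by 6.60.

U = (0.00, 0.00) ✓; UB at -89.50° ✓; |UB| = 10.20 ✓; ∠UBN = 127.5° ✓; |BN| = 26.10 ✓; ∠BNJ = 38.40° ✓; |NJ| = 29.30 ✓; ∠NJW = 140.7° ✓; |JW| = 13.70 ✓; ∠(JW, WV) = 90.00° ✓; |WV| = 24.40 ✓; ∠WVA = 71.60° ✓; |VA| = 24.00 ✗.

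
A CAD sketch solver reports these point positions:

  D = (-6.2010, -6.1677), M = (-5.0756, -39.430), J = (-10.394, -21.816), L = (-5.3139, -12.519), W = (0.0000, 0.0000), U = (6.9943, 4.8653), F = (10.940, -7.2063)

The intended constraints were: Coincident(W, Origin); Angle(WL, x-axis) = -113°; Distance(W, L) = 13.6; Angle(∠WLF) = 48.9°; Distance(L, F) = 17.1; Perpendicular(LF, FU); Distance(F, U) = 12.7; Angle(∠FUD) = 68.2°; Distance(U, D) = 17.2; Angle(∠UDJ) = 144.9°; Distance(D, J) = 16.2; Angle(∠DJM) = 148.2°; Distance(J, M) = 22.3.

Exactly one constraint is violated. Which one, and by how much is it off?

Distance(J, M) = 22.3 — off by 3.90.

W = (0.00, 0.00) ✓; WL at -113.0° ✓; |WL| = 13.60 ✓; ∠WLF = 48.90° ✓; |LF| = 17.10 ✓; ∠(LF, FU) = 90.00° ✓; |FU| = 12.70 ✓; ∠FUD = 68.20° ✓; |UD| = 17.20 ✓; ∠UDJ = 144.9° ✓; |DJ| = 16.20 ✓; ∠DJM = 148.2° ✓; |JM| = 18.40 ✗.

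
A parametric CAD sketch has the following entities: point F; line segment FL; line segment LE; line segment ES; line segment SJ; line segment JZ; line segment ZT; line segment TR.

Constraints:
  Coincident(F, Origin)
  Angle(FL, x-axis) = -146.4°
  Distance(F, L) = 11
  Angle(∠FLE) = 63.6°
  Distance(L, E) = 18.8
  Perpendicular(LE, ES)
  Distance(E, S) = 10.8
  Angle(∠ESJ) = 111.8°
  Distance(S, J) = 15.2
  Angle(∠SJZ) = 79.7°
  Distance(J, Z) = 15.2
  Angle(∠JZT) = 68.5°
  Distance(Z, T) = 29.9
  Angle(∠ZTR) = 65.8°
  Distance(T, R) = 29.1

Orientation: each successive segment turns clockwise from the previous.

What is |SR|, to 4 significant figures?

20.42

F is at the origin; FL runs at -146.4° with length 11.0, so L = (-9.162, -6.087). ∠FLE = 63.6° gives LE at 97.20° from the x-axis; with |LE| = 18.8, E = (-11.52, 12.56). LE is perpendicular to ES, so ES runs at 7.200°; with |ES| = 10.8, S = (-0.8036, 13.92). ∠ESJ = 111.8° gives SJ at -61.00° from the x-axis; with |SJ| = 15.2, J = (6.566, 0.6238). ∠SJZ = 79.7° gives JZ at -161.3° from the x-axis; with |JZ| = 15.2, Z = (-7.832, -4.249). ∠JZT = 68.5° gives ZT at 87.20° from the x-axis; with |ZT| = 29.9, T = (-6.371, 25.61). ∠ZTR = 65.8° gives TR at -27.00° from the x-axis; with |TR| = 29.1, R = (19.56, 12.40). Then |SR| = |R − S| = 20.42.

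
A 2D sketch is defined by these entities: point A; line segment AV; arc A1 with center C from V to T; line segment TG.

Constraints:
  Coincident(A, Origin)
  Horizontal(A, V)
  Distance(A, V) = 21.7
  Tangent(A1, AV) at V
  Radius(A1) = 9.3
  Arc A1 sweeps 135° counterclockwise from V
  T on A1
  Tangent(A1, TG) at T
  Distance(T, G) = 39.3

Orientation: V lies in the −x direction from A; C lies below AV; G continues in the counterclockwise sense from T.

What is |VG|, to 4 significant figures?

48.55

A is at the origin; A and V share the same y with |AV| = 21.7 and V on the −x side, so V = (-21.70, 0.000). Tangency of A1 to AV means the radius CV is perpendicular to AV, so C = V + (0, -9.3) = (-21.70, -9.300). On A1, V sits at bearing 90° from C; a 135° counterclockwise sweep puts T at bearing 225°, so T = C + 9.3·(cos 225°, sin 225°) = (-28.28, -15.88). The tangent condition forces CT to be normal to TG, so TG runs along (−sin 225°, cos 225°); with |TG| = 39.3, G = (-0.4868, -43.67). Then |VG| = |G − V| = 48.55.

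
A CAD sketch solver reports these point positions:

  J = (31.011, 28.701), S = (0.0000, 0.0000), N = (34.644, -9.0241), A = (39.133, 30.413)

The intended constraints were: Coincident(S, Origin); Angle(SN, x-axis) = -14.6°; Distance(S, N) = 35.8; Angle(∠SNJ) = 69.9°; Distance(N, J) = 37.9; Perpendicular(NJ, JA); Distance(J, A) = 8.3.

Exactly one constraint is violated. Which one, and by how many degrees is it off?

Perpendicular(NJ, JA) — off by 6.40°.

S = (0.00, 0.00) ✓; SN at -14.60° ✓; |SN| = 35.80 ✓; ∠SNJ = 69.90° ✓; |NJ| = 37.90 ✓; ∠(NJ, JA) = 83.60° ✗; |JA| = 8.300 ✓.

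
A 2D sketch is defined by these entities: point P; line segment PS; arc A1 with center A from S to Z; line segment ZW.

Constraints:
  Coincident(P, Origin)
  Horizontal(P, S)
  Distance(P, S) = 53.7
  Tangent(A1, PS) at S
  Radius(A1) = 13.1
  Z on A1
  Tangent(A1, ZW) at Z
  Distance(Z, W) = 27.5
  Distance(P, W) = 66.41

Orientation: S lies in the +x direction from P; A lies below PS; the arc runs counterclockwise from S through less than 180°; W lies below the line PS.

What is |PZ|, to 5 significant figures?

44.822

Checks: |AZ| = 13.10 ✓; ∠(AZ, ZW) = 90.00° ✓; |ZW| = 27.50 ✓; |PW| = 66.41 ✓.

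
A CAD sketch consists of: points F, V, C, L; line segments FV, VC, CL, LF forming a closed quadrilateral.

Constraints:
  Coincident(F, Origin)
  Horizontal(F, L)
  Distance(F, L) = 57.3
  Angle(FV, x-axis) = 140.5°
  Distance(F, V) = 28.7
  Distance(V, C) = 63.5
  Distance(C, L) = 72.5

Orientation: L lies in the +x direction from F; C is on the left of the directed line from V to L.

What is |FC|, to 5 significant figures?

67.359

F is at the origin; F and L share the same y with |FL| = 57.3 and L in +x, so L = (57.3, 0). FV runs at 140.5° with |FV| = 28.7, so V = (-22.146, 18.255). C is determined by |VC| = 63.5 and |CL| = 72.5 together: it lies at the intersection of circle(V, 63.5) and circle(L, 72.5). With |VL| = 81.516, the foot of the radical line on VL is 33.250 from V and the perpendicular offset is √(63.5² − 33.250²) = 54.099. Taking the left-of-VL solution: C = (22.376, 63.534).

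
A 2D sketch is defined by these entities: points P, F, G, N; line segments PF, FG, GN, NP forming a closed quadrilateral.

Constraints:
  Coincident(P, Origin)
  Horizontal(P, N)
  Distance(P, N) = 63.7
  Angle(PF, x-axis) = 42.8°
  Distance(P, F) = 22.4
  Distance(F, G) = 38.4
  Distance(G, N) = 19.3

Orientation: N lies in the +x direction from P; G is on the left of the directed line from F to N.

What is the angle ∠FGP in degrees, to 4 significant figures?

14.52°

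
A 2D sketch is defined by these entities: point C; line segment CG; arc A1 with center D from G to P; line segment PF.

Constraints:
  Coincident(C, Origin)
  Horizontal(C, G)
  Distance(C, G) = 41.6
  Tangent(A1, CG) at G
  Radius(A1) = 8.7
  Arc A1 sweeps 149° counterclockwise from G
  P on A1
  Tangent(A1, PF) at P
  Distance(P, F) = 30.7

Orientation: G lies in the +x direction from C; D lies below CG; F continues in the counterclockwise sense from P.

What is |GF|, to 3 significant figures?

38.7

C is at the origin; CG is horizontal with |CG| = 41.6 and G on the +x side, so G = (41.6, 0.00). Tangency of A1 to CG means the radius DG is perpendicular to CG, so D = G + (0, -8.7) = (41.6, -8.70). On A1, G sits at bearing 90° from D; a 149° counterclockwise sweep puts P at bearing 239°, so P = D + 8.7·(cos 239°, sin 239°) = (37.1, -16.2). Tangency of A1 to PF means the radius DP is perpendicular to PF, so PF runs along (−sin 239°, cos 239°); with |PF| = 30.7, F = (63.4, -32.0). Then |GF| = |F − G| = 38.7.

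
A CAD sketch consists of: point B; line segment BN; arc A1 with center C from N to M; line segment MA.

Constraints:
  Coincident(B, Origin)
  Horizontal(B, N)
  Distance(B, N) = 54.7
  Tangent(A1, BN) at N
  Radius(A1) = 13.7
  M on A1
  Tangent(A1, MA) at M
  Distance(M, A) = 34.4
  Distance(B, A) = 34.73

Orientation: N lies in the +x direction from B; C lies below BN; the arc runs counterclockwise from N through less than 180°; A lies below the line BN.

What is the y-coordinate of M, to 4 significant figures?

-3.918

B is at the origin; B and N share the same y with |BN| = 54.7 and N on the +x side, so N = (54.70, 0.000). A1 meets BN tangentially, so CN is at right angles to BN, so C = N + (0, -13.7) = (54.70, -13.70). Since CM ⟂ MA (tangency), |CA| = √(13.7² + 34.4²) = 37.03 regardless of where M sits on A1. So A lies on both circle(B, 34.73) and circle(C, 37.03); the below-BN intersection is A = (20.55, -28.00). M is the foot of the tangent from A: M = (45.11, -3.918).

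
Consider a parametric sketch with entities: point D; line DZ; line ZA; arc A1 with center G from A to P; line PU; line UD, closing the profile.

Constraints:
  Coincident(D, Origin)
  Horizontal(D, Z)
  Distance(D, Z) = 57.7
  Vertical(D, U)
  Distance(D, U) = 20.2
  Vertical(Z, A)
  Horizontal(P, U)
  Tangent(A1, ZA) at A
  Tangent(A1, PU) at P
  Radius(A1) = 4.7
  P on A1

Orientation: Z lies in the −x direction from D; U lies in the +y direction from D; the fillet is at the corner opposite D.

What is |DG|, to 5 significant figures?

55.220

DU is vertical with |DU| = 20.2 and U on the +y side, so U = (0.0000, 20.200). The virtual corner opposite D is at (-57.700, 20.200). Tangency of A1 to ZA means the radius GA is perpendicular to ZA and A1 meets PU tangentially, so GP is at right angles to PU, with radius 4.7, so the center G sits 4.7 in from both sides at G = (-53.000, 15.500). Then |DG| = |G − D| = 55.220.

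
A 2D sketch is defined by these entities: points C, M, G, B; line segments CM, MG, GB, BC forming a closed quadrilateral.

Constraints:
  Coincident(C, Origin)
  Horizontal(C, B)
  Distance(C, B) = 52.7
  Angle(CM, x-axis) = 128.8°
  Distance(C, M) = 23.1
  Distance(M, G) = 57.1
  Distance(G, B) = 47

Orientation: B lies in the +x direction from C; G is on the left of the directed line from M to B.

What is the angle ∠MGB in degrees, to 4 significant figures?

83.23°

Checks: |MG| = 57.10 ✓; |GB| = 47.00 ✓.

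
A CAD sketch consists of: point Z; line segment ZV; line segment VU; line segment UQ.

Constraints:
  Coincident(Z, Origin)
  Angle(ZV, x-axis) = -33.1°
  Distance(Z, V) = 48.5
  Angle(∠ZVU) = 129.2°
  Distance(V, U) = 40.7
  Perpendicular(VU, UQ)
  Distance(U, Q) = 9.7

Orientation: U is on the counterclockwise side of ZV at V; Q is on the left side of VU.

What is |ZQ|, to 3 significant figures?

76.6

Z is at the origin; ZV runs at -33.1° with length 48.5, so V = 48.5·(cos -33.1°, sin -33.1°) = (40.6, -26.5). ∠ZVU = 129.2°, so VU runs at -33.1° + (180° − 129.2°) = 17.7° from the x-axis; with |VU| = 40.7, U = V + 40.7·(cos 17.7°, sin 17.7°) = (79.4, -14.1). The perpendicularity gives UQ at right angles to VU; with |UQ| = 9.7 on the left of VU, Q = U + 9.7·(-0.304, 0.953) = (76.5, -4.87). Then |ZQ| = |Q − Z| = 76.6.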